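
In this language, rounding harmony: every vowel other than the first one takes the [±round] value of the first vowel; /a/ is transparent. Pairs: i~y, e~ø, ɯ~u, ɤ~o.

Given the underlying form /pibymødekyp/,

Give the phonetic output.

[pibimedekip]

/y/ harmonizes with /i/ ([-round]) → [i]
/ø/ harmonizes with /i/ ([-round]) → [e]
/y/ harmonizes with /i/ ([-round]) → [i]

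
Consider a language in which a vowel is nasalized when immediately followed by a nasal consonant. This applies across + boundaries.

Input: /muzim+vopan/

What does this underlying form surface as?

[muzĩm+vopãn]

/i/ before nasal /m/ → [ĩ]
/a/ before nasal /n/ → [ã]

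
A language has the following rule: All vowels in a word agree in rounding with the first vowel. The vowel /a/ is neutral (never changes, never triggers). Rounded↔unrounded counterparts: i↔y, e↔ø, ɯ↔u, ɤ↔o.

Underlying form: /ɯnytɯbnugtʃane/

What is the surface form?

[ɯnitɯbnɯgtʃane]

/y/ harmonizes with /ɯ/ ([-round]) → [i]
/u/ harmonizes with /ɯ/ ([-round]) → [ɯ]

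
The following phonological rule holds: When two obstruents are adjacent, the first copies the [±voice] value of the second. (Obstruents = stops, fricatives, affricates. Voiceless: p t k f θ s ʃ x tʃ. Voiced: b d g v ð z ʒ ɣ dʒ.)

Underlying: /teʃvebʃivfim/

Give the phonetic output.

/ʃ/ before /v/ (voiced) → [ʒ]
/b/ before /ʃ/ (voiceless) → [p]
/v/ before /f/ (voiceless) → [f]

[teʒvepʃiffim]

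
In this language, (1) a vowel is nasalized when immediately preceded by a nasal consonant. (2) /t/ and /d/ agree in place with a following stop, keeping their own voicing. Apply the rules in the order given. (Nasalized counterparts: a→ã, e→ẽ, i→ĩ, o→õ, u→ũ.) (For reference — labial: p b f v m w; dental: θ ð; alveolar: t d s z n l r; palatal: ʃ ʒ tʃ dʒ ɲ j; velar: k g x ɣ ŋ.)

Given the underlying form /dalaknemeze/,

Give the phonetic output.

Rule 1: /e/ after nasal /n/ → [ẽ]
Rule 1: /e/ after nasal /m/ → [ẽ]
After rule 1: dalaknẽmẽze
Rule 2: no segment meets the rule's conditions; no change.

[dalaknẽmẽze]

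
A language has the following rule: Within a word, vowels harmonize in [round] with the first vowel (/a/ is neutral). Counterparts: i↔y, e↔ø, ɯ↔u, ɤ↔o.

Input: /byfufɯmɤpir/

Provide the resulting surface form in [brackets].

[byfufumopyr]

/ɯ/ harmonizes with /y/ ([+round]) → [u]
/ɤ/ harmonizes with /y/ ([+round]) → [o]
/i/ harmonizes with /y/ ([+round]) → [y]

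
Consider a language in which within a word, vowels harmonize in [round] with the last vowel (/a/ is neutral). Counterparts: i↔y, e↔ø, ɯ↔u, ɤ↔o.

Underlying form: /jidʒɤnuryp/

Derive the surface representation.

/i/ harmonizes with /y/ ([+round]) → [y]
/ɤ/ harmonizes with /y/ ([+round]) → [o]

[jydʒonuryp]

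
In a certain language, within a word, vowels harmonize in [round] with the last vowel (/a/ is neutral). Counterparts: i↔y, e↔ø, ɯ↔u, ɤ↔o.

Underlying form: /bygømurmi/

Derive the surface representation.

/y/ harmonizes with /i/ ([-round]) → [i]
/ø/ harmonizes with /i/ ([-round]) → [e]
/u/ harmonizes with /i/ ([-round]) → [ɯ]

[bigemɯrmi]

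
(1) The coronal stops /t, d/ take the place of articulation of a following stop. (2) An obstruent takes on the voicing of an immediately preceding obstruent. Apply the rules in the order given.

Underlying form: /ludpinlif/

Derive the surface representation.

Rule 1: /d/ before /p/ (labial) → [b]
After rule 1: lubpinlif
Rule 2: /p/ after /b/ (voiced) → [b]

[lubbinlif]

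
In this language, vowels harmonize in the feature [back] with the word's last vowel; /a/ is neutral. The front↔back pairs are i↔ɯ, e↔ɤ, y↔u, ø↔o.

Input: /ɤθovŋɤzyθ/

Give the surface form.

[eθøvŋezyθ]

/ɤ/ harmonizes with /y/ ([-back]) → [e]
/o/ harmonizes with /y/ ([-back]) → [ø]
/ɤ/ harmonizes with /y/ ([-back]) → [e]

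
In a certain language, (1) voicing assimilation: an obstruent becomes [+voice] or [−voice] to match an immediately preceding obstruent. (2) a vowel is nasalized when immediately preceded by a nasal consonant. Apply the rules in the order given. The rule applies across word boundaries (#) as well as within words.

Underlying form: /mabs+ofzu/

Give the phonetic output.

Rule 1: /s/ after /b/ (voiced) → [z]
Rule 1: /z/ after /f/ (voiceless) → [s]
After rule 1: mabz+ofsu
Rule 2: /a/ after nasal /m/ → [ã]

[mãbz+ofsu]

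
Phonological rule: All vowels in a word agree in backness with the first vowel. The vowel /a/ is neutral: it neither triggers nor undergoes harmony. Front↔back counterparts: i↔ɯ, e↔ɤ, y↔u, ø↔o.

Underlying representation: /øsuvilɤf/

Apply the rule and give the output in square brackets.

[øsyvilef]

/u/ harmonizes with /ø/ ([-back]) → [y]
/ɤ/ harmonizes with /ø/ ([-back]) → [e]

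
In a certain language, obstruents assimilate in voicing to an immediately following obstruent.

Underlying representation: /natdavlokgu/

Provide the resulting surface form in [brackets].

/t/ before /d/ (voiced) → [d]
/k/ before /g/ (voiced) → [g]

[naddavloggu]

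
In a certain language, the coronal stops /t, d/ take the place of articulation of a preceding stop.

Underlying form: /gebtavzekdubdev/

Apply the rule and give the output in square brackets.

[gebpavzekgubbev]

/t/ after /b/ (labial) → [p]
/d/ after /k/ (velar) → [g]
/d/ after /b/ (labial) → [b]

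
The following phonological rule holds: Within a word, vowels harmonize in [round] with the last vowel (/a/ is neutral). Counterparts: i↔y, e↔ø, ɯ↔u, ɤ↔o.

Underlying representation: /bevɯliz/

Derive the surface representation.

[bevɯliz]

no segment meets the rule's conditions; no change.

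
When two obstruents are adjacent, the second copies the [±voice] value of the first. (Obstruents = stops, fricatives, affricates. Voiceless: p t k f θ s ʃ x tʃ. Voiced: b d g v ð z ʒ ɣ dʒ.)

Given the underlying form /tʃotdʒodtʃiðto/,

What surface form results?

[tʃottʃoddʒiðdo]

/dʒ/ after /t/ (voiceless) → [tʃ]
/tʃ/ after /d/ (voiced) → [dʒ]
/t/ after /ð/ (voiced) → [d]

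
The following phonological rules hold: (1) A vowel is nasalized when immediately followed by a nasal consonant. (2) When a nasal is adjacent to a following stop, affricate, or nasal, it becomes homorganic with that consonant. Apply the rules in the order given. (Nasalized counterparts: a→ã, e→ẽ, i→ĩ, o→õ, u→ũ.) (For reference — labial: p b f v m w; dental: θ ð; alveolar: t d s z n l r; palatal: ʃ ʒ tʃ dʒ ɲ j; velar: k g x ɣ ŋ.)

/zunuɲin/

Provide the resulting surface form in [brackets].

Rule 1: /u/ before nasal /n/ → [ũ]
Rule 1: /u/ before nasal /ɲ/ → [ũ]
Rule 1: /i/ before nasal /n/ → [ĩ]
After rule 1: zũnũɲĩn
Rule 2: no segment meets the rule's conditions; no change.

[zũnũɲĩn]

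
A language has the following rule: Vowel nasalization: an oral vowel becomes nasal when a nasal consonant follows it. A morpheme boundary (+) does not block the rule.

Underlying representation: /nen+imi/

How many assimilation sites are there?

/e/ before nasal /n/ → [ẽ]
/i/ before nasal /m/ → [ĩ]
2 segments change.

2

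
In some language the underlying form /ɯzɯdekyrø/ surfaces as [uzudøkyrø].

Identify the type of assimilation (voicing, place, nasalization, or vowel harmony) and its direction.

/ɯ/→[u] /ɯ/→[u] /e/→[ø].
Vowels agree with the last vowel, so the harmony is regressive.

vowel harmony, regressive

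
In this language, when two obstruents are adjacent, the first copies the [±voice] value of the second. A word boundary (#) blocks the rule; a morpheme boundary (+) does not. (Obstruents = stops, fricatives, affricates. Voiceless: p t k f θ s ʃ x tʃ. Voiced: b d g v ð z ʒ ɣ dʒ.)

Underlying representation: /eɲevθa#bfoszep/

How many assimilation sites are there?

3

/v/ before /θ/ (voiceless) → [f]
/b/ before /f/ (voiceless) → [p]
/s/ before /z/ (voiced) → [z]
3 segments change.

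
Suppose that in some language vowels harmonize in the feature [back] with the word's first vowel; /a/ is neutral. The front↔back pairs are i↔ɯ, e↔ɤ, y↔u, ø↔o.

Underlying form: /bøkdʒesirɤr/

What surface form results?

[bøkdʒesirer]

/ɤ/ harmonizes with /ø/ ([-back]) → [e]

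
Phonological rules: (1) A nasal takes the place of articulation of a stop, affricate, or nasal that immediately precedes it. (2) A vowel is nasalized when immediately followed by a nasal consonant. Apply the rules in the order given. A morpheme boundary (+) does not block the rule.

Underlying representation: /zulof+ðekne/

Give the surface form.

Rule 1: /n/ after /k/ (velar) → [ŋ]
After rule 1: zulof+ðekŋe
Rule 2: no segment meets the rule's conditions; no change.

[zulof+ðekŋe]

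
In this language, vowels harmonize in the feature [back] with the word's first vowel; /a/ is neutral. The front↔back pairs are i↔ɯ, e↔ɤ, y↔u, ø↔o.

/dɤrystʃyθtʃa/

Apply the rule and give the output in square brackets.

[dɤrustʃuθtʃa]

/y/ harmonizes with /ɤ/ ([+back]) → [u]
/y/ harmonizes with /ɤ/ ([+back]) → [u]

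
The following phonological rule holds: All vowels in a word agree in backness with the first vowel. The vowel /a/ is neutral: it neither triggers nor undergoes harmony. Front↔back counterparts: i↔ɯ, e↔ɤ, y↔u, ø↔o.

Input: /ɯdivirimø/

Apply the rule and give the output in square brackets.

[ɯdɯvɯrɯmo]

/i/ harmonizes with /ɯ/ ([+back]) → [ɯ]
/i/ harmonizes with /ɯ/ ([+back]) → [ɯ]
/i/ harmonizes with /ɯ/ ([+back]) → [ɯ]
/ø/ harmonizes with /ɯ/ ([+back]) → [o]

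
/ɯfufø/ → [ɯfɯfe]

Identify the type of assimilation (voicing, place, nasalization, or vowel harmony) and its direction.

vowel harmony, progressive

/u/→[ɯ] /ø/→[e].
Vowels agree with the first vowel, so the harmony is progressive.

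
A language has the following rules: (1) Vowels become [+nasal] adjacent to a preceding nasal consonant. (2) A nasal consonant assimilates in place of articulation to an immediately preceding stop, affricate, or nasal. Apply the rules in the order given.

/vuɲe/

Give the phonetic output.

[vuɲẽ]

Rule 1: /e/ after nasal /ɲ/ → [ẽ]
After rule 1: vuɲẽ
Rule 2: no segment meets the rule's conditions; no change.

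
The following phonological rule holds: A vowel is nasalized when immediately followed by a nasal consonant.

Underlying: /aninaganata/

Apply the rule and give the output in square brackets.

[ãnĩnagãnata]

/a/ before nasal /n/ → [ã]
/i/ before nasal /n/ → [ĩ]
/a/ before nasal /n/ → [ã]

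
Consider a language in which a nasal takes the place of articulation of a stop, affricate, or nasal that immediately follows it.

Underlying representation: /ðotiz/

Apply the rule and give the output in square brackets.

no segment meets the rule's conditions; no change.

[ðotiz]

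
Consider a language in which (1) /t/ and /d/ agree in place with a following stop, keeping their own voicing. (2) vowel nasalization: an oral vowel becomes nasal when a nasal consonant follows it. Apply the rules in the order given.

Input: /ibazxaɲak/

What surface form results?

Rule 1: no segment meets the rule's conditions; no change.
After rule 1: ibazxaɲak
Rule 2: /a/ before nasal /ɲ/ → [ã]

[ibazxãɲak]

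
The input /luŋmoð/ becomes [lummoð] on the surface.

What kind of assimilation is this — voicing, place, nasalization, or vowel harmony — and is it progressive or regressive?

/ŋ/→[m].
Each target copies a feature from the following segment, so the direction is regressive.

place assimilation, regressive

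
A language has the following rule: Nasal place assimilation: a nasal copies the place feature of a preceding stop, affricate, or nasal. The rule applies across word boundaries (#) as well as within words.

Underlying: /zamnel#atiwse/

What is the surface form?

[zammel#atiwse]

/n/ after /m/ (labial) → [m]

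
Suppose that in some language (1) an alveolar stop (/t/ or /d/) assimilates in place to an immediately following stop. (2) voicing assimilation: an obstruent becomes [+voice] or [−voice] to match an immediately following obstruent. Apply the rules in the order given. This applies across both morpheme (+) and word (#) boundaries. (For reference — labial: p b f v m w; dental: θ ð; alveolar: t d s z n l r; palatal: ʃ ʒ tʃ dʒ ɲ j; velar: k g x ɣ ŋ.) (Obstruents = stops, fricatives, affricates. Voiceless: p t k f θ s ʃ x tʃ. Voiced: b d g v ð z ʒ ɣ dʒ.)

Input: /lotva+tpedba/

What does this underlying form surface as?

Rule 1: /t/ before /p/ (labial) → [p]
Rule 1: /d/ before /b/ (labial) → [b]
After rule 1: lotva+ppebba
Rule 2: /t/ before /v/ (voiced) → [d]

[lodva+ppebba]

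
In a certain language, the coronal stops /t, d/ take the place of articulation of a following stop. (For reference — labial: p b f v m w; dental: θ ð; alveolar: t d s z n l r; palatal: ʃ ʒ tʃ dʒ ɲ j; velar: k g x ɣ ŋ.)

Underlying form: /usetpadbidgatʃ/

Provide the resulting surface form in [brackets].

/t/ before /p/ (labial) → [p]
/d/ before /b/ (labial) → [b]
/d/ before /g/ (velar) → [g]

[useppabbiggatʃ]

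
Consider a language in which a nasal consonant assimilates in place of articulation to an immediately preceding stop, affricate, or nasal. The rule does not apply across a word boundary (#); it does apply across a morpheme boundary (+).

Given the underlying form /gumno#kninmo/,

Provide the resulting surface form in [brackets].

[gummo#kŋinno]

/n/ after /m/ (labial) → [m]
/n/ after /k/ (velar) → [ŋ]
/m/ after /n/ (alveolar) → [n]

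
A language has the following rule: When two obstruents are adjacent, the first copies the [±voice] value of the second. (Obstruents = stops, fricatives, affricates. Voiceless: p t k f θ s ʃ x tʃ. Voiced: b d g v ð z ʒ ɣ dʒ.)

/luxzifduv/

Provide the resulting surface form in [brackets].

/x/ before /z/ (voiced) → [ɣ]
/f/ before /d/ (voiced) → [v]

[luɣzivduv]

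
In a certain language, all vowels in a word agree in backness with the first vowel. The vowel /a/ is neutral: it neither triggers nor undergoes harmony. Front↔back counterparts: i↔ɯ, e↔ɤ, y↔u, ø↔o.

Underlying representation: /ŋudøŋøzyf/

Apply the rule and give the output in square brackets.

[ŋudoŋozuf]

/ø/ harmonizes with /u/ ([+back]) → [o]
/ø/ harmonizes with /u/ ([+back]) → [o]
/y/ harmonizes with /u/ ([+back]) → [u]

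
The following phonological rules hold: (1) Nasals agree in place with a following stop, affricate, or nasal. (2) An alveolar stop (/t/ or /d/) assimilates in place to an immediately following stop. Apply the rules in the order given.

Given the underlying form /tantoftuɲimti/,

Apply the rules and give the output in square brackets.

Rule 1: /m/ before /t/ (alveolar) → [n]
After rule 1: tantoftuɲinti
Rule 2: no segment meets the rule's conditions; no change.

[tantoftuɲinti]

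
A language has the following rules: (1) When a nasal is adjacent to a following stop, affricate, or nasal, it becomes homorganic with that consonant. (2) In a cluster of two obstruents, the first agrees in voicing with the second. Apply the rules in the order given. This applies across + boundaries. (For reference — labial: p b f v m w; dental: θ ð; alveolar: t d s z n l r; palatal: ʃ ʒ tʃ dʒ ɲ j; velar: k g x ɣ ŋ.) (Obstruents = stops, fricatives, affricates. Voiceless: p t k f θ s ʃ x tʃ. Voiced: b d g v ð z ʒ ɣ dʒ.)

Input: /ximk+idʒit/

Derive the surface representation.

Rule 1: /m/ before /k/ (velar) → [ŋ]
After rule 1: xiŋk+idʒit
Rule 2: no segment meets the rule's conditions; no change.

[xiŋk+idʒit]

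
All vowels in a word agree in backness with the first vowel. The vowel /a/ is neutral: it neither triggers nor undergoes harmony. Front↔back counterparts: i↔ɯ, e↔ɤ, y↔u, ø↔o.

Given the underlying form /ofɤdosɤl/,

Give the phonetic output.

[ofɤdosɤl]

no segment meets the rule's conditions; no change.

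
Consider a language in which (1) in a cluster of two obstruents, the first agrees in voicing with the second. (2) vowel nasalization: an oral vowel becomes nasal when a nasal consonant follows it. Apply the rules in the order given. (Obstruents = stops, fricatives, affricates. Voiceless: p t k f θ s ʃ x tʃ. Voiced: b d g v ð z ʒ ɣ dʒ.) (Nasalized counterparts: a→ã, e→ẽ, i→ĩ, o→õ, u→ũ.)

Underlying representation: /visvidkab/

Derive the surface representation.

Rule 1: /s/ before /v/ (voiced) → [z]
Rule 1: /d/ before /k/ (voiceless) → [t]
After rule 1: vizvitkab
Rule 2: no segment meets the rule's conditions; no change.

[vizvitkab]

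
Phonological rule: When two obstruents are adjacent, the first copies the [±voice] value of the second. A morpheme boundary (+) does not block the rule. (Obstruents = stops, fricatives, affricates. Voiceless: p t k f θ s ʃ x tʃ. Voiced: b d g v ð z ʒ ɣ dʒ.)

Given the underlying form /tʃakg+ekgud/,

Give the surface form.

[tʃagg+eggud]

/k/ before /g/ (voiced) → [g]
/k/ before /g/ (voiced) → [g]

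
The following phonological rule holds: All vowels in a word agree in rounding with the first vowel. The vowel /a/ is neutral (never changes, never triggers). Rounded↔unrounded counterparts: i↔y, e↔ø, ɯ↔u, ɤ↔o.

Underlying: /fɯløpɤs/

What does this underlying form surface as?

/ø/ harmonizes with /ɯ/ ([-round]) → [e]

[fɯlepɤs]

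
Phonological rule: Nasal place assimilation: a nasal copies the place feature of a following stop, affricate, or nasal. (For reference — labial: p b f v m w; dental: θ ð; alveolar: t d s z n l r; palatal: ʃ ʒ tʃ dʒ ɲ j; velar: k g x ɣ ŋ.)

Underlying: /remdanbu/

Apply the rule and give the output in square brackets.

[rendambu]

/m/ before /d/ (alveolar) → [n]
/n/ before /b/ (labial) → [m]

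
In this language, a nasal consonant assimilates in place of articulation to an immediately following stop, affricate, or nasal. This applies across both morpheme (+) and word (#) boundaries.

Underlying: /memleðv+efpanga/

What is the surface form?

/n/ before /g/ (velar) → [ŋ]

[memleðv+efpaŋga]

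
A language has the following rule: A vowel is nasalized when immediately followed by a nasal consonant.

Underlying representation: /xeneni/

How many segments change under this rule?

2

/e/ before nasal /n/ → [ẽ]
/e/ before nasal /n/ → [ẽ]
2 segments change.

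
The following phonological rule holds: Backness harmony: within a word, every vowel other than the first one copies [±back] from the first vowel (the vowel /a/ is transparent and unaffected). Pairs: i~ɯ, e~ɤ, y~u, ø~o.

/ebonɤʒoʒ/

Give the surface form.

[ebøneʒøʒ]

/o/ harmonizes with /e/ ([-back]) → [ø]
/ɤ/ harmonizes with /e/ ([-back]) → [e]
/o/ harmonizes with /e/ ([-back]) → [ø]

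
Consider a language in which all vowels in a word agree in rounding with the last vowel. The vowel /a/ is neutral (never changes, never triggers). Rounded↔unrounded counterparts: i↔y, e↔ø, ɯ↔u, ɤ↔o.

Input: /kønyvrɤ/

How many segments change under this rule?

/ø/ harmonizes with /ɤ/ ([-round]) → [e]
/y/ harmonizes with /ɤ/ ([-round]) → [i]
2 segments change.

2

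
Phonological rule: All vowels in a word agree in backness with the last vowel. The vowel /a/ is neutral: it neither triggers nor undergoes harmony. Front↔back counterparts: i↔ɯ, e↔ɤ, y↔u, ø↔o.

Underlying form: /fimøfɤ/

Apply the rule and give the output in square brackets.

[fɯmofɤ]

/i/ harmonizes with /ɤ/ ([+back]) → [ɯ]
/ø/ harmonizes with /ɤ/ ([+back]) → [o]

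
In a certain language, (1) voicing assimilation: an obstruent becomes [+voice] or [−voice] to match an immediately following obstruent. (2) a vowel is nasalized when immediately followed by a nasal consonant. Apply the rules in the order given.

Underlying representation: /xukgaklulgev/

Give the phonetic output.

[xuggaklulgev]

Rule 1: /k/ before /g/ (voiced) → [g]
After rule 1: xuggaklulgev
Rule 2: no segment meets the rule's conditions; no change.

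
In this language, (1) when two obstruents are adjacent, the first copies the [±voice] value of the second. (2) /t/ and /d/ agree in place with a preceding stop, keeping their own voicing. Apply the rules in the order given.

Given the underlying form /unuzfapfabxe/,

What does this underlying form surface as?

[unusfapfapxe]

Rule 1: /z/ before /f/ (voiceless) → [s]
Rule 1: /b/ before /x/ (voiceless) → [p]
After rule 1: unusfapfapxe
Rule 2: no segment meets the rule's conditions; no change.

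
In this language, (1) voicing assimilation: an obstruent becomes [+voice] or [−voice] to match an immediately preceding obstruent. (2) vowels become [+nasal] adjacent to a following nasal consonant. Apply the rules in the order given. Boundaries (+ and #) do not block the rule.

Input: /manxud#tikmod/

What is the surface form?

Rule 1: /t/ after /d/ (voiced) → [d]
After rule 1: manxud#dikmod
Rule 2: /a/ before nasal /n/ → [ã]

[mãnxud#dikmod]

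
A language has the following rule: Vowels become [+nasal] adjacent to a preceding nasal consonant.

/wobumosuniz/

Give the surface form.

/o/ after nasal /m/ → [õ]
/i/ after nasal /n/ → [ĩ]

[wobumõsunĩz]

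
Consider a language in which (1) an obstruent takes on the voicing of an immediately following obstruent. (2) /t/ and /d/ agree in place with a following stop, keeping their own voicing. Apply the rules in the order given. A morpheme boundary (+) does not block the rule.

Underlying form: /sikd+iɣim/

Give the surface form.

Rule 1: /k/ before /d/ (voiced) → [g]
After rule 1: sigd+iɣim
Rule 2: no segment meets the rule's conditions; no change.

[sigd+iɣim]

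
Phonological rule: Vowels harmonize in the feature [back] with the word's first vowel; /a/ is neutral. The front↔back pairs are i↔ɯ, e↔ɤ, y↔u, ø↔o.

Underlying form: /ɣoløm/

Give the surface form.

/ø/ harmonizes with /o/ ([+back]) → [o]

[ɣolom]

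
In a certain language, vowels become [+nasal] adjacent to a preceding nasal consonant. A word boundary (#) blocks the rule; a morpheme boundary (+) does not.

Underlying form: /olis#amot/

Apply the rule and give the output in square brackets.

/o/ after nasal /m/ → [õ]

[olis#amõt]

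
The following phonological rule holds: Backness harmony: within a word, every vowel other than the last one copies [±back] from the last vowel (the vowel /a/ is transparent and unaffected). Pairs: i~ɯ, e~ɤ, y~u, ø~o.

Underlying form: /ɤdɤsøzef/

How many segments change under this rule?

2

/ɤ/ harmonizes with /e/ ([-back]) → [e]
/ɤ/ harmonizes with /e/ ([-back]) → [e]
2 segments change.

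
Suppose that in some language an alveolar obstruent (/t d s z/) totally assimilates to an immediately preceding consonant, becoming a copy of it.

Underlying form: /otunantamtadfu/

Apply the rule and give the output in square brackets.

[otunannammadfu]

/t/ after /n/ → [n] (total assimilation)
/t/ after /m/ → [m] (total assimilation)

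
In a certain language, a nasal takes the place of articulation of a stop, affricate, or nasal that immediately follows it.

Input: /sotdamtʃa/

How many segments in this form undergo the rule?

1

/m/ before /tʃ/ (palatal) → [ɲ]
1 segment changes.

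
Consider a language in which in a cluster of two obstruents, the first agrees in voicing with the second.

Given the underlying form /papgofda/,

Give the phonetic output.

/p/ before /g/ (voiced) → [b]
/f/ before /d/ (voiced) → [v]

[pabgovda]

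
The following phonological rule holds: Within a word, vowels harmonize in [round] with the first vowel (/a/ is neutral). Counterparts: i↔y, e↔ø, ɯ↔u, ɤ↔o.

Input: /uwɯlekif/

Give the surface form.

[uwuløkyf]

/ɯ/ harmonizes with /u/ ([+round]) → [u]
/e/ harmonizes with /u/ ([+round]) → [ø]
/i/ harmonizes with /u/ ([+round]) → [y]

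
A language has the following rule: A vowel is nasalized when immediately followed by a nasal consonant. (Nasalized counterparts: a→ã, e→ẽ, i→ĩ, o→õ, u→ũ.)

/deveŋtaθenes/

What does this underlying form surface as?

[devẽŋtaθẽnes]

/e/ before nasal /ŋ/ → [ẽ]
/e/ before nasal /n/ → [ẽ]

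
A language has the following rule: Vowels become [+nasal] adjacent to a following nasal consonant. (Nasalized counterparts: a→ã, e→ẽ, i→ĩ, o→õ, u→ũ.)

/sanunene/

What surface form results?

[sãnũnẽne]

/a/ before nasal /n/ → [ã]
/u/ before nasal /n/ → [ũ]
/e/ before nasal /n/ → [ẽ]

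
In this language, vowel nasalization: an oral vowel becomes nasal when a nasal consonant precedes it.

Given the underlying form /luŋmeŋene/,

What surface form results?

[luŋmẽŋẽnẽ]

/e/ after nasal /m/ → [ẽ]
/e/ after nasal /ŋ/ → [ẽ]
/e/ after nasal /n/ → [ẽ]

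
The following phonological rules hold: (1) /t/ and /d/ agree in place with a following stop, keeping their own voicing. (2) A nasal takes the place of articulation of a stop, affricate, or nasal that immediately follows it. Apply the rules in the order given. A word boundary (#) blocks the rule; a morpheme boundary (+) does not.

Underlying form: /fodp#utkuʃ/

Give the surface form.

[fobp#ukkuʃ]

Rule 1: /d/ before /p/ (labial) → [b]
Rule 1: /t/ before /k/ (velar) → [k]
After rule 1: fobp#ukkuʃ
Rule 2: no segment meets the rule's conditions; no change.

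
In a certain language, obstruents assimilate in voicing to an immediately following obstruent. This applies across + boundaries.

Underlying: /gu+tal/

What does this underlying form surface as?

no segment meets the rule's conditions; no change.

[gu+tal]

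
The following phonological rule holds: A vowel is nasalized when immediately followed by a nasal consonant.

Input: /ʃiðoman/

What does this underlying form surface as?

[ʃiðõmãn]

/o/ before nasal /m/ → [õ]
/a/ before nasal /n/ → [ã]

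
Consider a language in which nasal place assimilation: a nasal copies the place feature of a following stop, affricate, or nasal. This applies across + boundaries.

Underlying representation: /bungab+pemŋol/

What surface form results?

/n/ before /g/ (velar) → [ŋ]
/m/ before /ŋ/ (velar) → [ŋ]

[buŋgab+peŋŋol]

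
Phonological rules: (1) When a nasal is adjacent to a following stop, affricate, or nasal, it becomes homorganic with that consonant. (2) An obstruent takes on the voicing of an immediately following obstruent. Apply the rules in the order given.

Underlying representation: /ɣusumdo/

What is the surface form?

Rule 1: /m/ before /d/ (alveolar) → [n]
After rule 1: ɣusundo
Rule 2: no segment meets the rule's conditions; no change.

[ɣusundo]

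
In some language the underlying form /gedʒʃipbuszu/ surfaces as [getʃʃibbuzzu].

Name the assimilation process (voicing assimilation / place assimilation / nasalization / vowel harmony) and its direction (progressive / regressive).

/dʒ/→[tʃ] /p/→[b] /s/→[z].
Each target copies a feature from the following segment, so the direction is regressive.

voicing assimilation, regressive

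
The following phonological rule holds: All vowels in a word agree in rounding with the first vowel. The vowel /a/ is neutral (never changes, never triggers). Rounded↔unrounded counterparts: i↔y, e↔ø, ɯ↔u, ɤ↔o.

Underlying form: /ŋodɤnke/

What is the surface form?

/ɤ/ harmonizes with /o/ ([+round]) → [o]
/e/ harmonizes with /o/ ([+round]) → [ø]

[ŋodonkø]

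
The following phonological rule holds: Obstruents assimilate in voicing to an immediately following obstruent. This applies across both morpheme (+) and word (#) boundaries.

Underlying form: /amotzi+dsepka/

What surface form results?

/t/ before /z/ (voiced) → [d]
/d/ before /s/ (voiceless) → [t]

[amodzi+tsepka]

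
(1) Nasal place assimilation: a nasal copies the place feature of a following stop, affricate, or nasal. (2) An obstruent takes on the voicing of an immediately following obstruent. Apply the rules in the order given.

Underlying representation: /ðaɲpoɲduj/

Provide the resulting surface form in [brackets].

[ðamponduj]

Rule 1: /ɲ/ before /p/ (labial) → [m]
Rule 1: /ɲ/ before /d/ (alveolar) → [n]
After rule 1: ðamponduj
Rule 2: no segment meets the rule's conditions; no change.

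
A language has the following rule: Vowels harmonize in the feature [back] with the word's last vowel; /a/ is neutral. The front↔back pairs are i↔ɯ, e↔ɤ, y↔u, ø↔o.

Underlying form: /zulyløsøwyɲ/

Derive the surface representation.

[zylyløsøwyɲ]

/u/ harmonizes with /y/ ([-back]) → [y]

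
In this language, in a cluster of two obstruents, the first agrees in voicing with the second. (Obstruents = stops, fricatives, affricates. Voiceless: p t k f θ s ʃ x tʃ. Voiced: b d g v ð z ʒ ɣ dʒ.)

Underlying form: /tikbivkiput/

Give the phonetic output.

/k/ before /b/ (voiced) → [g]
/v/ before /k/ (voiceless) → [f]

[tigbifkiput]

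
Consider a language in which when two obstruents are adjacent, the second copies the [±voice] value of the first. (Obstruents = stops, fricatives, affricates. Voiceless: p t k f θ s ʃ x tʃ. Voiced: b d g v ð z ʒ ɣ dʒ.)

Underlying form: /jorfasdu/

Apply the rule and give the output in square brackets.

[jorfastu]

/d/ after /s/ (voiceless) → [t]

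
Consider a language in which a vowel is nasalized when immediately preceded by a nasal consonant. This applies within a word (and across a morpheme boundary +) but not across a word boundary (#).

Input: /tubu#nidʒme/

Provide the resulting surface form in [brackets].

/i/ after nasal /n/ → [ĩ]
/e/ after nasal /m/ → [ẽ]

[tubu#nĩdʒmẽ]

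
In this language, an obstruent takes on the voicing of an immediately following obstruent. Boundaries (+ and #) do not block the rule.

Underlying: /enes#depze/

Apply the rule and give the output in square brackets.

/s/ before /d/ (voiced) → [z]
/p/ before /z/ (voiced) → [b]

[enez#debze]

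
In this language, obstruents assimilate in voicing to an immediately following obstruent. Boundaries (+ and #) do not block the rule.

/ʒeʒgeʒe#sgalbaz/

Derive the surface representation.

/s/ before /g/ (voiced) → [z]

[ʒeʒgeʒe#zgalbaz]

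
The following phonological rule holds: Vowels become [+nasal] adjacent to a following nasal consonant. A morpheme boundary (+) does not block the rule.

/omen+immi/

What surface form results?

/o/ before nasal /m/ → [õ]
/e/ before nasal /n/ → [ẽ]
/i/ before nasal /m/ → [ĩ]

[õmẽn+ĩmmi]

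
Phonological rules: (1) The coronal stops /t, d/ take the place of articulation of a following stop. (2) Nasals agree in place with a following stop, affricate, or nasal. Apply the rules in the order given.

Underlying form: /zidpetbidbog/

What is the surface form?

Rule 1: /d/ before /p/ (labial) → [b]
Rule 1: /t/ before /b/ (labial) → [p]
Rule 1: /d/ before /b/ (labial) → [b]
After rule 1: zibpepbibbog
Rule 2: no segment meets the rule's conditions; no change.

[zibpepbibbog]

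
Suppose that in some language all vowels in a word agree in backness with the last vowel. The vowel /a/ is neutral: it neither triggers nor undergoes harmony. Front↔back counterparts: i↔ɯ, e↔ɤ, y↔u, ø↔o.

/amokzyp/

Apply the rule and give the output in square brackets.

/o/ harmonizes with /y/ ([-back]) → [ø]

[amøkzyp]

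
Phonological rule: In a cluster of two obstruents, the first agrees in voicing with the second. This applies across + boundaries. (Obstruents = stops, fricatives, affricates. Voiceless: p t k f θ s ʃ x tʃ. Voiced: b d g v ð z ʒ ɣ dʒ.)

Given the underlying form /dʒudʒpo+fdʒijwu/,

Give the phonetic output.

/dʒ/ before /p/ (voiceless) → [tʃ]
/f/ before /dʒ/ (voiced) → [v]

[dʒutʃpo+vdʒijwu]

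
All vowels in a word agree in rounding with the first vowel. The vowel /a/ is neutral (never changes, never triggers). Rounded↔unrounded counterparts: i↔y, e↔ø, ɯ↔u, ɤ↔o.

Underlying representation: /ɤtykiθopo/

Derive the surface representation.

[ɤtikiθɤpɤ]

/y/ harmonizes with /ɤ/ ([-round]) → [i]
/o/ harmonizes with /ɤ/ ([-round]) → [ɤ]
/o/ harmonizes with /ɤ/ ([-round]) → [ɤ]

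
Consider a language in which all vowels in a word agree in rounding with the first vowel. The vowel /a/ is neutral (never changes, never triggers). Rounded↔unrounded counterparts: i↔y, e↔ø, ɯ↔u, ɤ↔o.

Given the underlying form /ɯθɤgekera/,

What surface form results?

[ɯθɤgekera]

no segment meets the rule's conditions; no change.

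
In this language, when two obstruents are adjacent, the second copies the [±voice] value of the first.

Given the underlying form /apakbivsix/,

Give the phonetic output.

[apakpivzix]

/b/ after /k/ (voiceless) → [p]
/s/ after /v/ (voiced) → [z]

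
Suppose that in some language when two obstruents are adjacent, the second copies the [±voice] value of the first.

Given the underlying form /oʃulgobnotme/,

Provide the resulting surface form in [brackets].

no segment meets the rule's conditions; no change.

[oʃulgobnotme]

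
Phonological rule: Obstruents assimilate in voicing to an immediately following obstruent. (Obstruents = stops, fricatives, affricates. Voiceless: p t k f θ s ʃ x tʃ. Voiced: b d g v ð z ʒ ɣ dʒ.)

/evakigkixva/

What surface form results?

[evakikkiɣva]

/g/ before /k/ (voiceless) → [k]
/x/ before /v/ (voiced) → [ɣ]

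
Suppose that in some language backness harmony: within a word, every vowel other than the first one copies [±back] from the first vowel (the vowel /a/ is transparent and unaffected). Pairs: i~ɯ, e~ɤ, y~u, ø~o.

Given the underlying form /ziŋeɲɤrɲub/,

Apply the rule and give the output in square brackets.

[ziŋeɲerɲyb]

/ɤ/ harmonizes with /i/ ([-back]) → [e]
/u/ harmonizes with /i/ ([-back]) → [y]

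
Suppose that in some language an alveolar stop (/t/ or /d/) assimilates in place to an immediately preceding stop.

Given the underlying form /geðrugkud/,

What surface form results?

no segment meets the rule's conditions; no change.

[geðrugkud]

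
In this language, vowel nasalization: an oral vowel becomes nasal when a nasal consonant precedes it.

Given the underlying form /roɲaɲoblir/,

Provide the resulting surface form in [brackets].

/a/ after nasal /ɲ/ → [ã]
/o/ after nasal /ɲ/ → [õ]

[roɲãɲõblir]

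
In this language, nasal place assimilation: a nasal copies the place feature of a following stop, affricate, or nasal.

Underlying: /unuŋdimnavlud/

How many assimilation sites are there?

2

/ŋ/ before /d/ (alveolar) → [n]
/m/ before /n/ (alveolar) → [n]
2 segments change.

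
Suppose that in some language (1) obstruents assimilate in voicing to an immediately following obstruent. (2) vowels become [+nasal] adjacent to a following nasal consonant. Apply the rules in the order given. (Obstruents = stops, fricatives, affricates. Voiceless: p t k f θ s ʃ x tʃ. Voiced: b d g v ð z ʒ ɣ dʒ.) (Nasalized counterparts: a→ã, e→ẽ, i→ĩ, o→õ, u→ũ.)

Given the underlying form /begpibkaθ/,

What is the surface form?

[bekpipkaθ]

Rule 1: /g/ before /p/ (voiceless) → [k]
Rule 1: /b/ before /k/ (voiceless) → [p]
After rule 1: bekpipkaθ
Rule 2: no segment meets the rule's conditions; no change.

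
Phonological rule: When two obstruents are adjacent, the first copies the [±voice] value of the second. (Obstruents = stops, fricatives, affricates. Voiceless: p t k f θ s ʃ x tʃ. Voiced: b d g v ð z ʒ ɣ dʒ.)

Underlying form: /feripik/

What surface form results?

no segment meets the rule's conditions; no change.

[feripik]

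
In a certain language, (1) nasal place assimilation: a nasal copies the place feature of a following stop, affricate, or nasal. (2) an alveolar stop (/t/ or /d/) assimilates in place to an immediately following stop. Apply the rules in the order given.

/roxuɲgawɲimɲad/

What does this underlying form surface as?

[roxuŋgawɲiɲɲad]

Rule 1: /ɲ/ before /g/ (velar) → [ŋ]
Rule 1: /m/ before /ɲ/ (palatal) → [ɲ]
After rule 1: roxuŋgawɲiɲɲad
Rule 2: no segment meets the rule's conditions; no change.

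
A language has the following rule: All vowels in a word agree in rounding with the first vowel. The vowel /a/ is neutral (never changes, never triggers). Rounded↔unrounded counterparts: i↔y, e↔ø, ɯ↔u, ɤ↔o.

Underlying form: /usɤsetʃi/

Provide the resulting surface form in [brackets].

[usosøtʃy]

/ɤ/ harmonizes with /u/ ([+round]) → [o]
/e/ harmonizes with /u/ ([+round]) → [ø]
/i/ harmonizes with /u/ ([+round]) → [y]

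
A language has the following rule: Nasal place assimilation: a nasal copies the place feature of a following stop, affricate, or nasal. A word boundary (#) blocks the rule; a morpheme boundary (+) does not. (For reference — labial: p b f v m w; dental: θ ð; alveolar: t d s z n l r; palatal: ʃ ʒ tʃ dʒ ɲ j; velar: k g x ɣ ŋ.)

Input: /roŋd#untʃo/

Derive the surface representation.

/ŋ/ before /d/ (alveolar) → [n]
/n/ before /tʃ/ (palatal) → [ɲ]

[rond#uɲtʃo]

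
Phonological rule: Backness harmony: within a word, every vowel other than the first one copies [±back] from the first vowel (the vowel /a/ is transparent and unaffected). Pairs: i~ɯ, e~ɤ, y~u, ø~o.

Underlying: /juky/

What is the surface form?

/y/ harmonizes with /u/ ([+back]) → [u]

[juku]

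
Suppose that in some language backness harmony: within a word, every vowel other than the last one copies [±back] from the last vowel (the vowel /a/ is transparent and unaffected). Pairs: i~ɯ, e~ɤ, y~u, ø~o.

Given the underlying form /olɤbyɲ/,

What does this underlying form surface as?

[ølebyɲ]

/o/ harmonizes with /y/ ([-back]) → [ø]
/ɤ/ harmonizes with /y/ ([-back]) → [e]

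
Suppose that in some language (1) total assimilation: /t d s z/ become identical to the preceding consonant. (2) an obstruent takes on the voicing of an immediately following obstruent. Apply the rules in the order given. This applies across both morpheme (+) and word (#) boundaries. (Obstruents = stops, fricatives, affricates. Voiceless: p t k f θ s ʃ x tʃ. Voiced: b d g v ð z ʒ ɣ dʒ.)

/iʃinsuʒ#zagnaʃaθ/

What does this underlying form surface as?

Rule 1: /s/ after /n/ → [n] (total assimilation)
Rule 1: /z/ after /ʒ/ → [ʒ] (total assimilation)
After rule 1: iʃinnuʒ#ʒagnaʃaθ
Rule 2: no segment meets the rule's conditions; no change.

[iʃinnuʒ#ʒagnaʃaθ]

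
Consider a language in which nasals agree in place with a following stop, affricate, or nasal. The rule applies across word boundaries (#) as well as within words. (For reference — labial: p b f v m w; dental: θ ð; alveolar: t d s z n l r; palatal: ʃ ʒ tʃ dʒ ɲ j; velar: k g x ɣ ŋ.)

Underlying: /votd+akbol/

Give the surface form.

no segment meets the rule's conditions; no change.

[votd+akbol]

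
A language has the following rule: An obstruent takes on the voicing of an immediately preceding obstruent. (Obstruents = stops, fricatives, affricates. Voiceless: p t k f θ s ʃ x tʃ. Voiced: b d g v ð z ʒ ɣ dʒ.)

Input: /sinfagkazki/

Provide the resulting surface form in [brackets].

/k/ after /g/ (voiced) → [g]
/k/ after /z/ (voiced) → [g]

[sinfaggazgi]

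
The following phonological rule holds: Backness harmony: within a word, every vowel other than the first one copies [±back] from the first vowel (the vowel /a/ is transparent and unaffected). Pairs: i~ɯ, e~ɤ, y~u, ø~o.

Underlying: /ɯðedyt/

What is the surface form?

[ɯðɤdut]

/e/ harmonizes with /ɯ/ ([+back]) → [ɤ]
/y/ harmonizes with /ɯ/ ([+back]) → [u]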